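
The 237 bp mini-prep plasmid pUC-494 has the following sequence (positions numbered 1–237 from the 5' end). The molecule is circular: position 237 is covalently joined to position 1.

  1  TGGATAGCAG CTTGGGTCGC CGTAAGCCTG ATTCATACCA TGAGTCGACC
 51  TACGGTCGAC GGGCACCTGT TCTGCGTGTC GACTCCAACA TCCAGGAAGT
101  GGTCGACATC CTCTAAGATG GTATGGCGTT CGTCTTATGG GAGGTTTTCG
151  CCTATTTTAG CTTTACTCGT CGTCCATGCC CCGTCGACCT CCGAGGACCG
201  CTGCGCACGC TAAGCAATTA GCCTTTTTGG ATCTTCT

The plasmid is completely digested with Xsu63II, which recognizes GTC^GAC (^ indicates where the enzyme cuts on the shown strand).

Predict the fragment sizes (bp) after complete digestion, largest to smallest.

98, 81, 24, 23, 11 bp

Xsu63II sites (GTCGAC) start at positions 44, 55, 78, 102, 183.
Xsu63II cuts after base 3 of each site, so after positions 46, 57, 80, 104, 185.
Circular molecule, 5 cuts → 5 fragments:
  47–57 → 11 bp
  58–80 → 23 bp
  81–104 → 24 bp
  105–185 → 81 bp
  186–237 then 1–46 → 52 + 46 = 98 bp
Sorted largest to smallest: 98, 81, 24, 23, 11 bp.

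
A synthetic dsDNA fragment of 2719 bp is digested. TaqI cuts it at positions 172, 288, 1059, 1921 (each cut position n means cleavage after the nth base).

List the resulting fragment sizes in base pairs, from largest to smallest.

862, 798, 771, 172, 116 bp

Linear molecule, 4 cuts → 5 fragments:
  172 − 0 = 172 bp
  288 − 172 = 116 bp
  1059 − 288 = 771 bp
  1921 − 1059 = 862 bp
  2719 − 1921 = 798 bp
Sorted largest to smallest: 862, 798, 771, 172, 116 bp.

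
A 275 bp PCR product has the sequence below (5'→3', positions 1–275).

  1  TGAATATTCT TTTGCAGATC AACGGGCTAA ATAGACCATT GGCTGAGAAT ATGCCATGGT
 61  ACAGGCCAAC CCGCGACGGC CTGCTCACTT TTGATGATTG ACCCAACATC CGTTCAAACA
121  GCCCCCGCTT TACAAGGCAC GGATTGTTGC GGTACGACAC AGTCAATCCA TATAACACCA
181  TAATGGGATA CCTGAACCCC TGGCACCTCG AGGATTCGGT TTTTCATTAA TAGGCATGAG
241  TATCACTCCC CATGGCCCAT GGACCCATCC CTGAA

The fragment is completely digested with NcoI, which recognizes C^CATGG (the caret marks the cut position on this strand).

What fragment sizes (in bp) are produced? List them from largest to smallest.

196, 54, 18, 7 bp

NcoI sites (CCATGG) start at positions 54, 250, 257.
NcoI cuts after the first base of each site, so after positions 54, 250, 257.
Linear molecule, 3 cuts → 4 fragments:
  1–54 → 54 bp
  55–250 → 196 bp
  251–257 → 7 bp
  258–275 → 18 bp
Sorted largest to smallest: 196, 54, 18, 7 bp.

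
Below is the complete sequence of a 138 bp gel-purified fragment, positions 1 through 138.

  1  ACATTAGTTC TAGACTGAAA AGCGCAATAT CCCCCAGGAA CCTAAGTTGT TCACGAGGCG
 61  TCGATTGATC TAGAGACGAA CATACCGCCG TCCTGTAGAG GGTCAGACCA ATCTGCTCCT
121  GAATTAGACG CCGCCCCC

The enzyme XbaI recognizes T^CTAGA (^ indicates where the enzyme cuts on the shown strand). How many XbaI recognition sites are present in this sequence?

2

TCTAGA occurs starting at positions 9, 69.
XbaI cuts at 2 sites.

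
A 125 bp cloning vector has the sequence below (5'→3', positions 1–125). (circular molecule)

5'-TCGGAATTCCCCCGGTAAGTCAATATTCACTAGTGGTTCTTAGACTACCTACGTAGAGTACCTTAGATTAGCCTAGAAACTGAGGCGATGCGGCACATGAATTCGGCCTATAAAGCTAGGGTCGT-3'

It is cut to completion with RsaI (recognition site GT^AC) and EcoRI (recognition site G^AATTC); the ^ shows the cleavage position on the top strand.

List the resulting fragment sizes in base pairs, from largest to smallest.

The RsaI site (GTAC) starts at position 58.
RsaI cuts after base 2 of each site, so after position 59.
EcoRI sites (GAATTC) start at positions 4, 99.
EcoRI cuts after the first base of each site, so after positions 4, 99.
Combined cut positions: 4, 59, 99.
Circular molecule, 3 cuts → 3 fragments:
  5–59 → 55 bp
  60–99 → 40 bp
  100–125 then 1–4 → 26 + 4 = 30 bp
Sorted largest to smallest: 55, 40, 30 bp.

55, 40, 30 bp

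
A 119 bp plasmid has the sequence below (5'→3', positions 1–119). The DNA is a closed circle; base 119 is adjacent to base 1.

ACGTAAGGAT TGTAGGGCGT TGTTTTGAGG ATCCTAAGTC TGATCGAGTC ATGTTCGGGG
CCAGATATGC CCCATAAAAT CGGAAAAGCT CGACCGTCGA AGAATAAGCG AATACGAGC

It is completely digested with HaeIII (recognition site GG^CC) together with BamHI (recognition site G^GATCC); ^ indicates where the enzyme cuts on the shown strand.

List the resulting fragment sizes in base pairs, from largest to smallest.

88, 31 bp

The HaeIII site (GGCC) starts at position 59.
HaeIII cuts after base 2 of each site, so after position 60.
The BamHI site (GGATCC) starts at position 29.
BamHI cuts after the first base of each site, so after position 29.
Combined cut positions: 29, 60.
Circular molecule, 2 cuts → 2 fragments:
  30–60 → 31 bp
  61–119 then 1–29 → 59 + 29 = 88 bp
Sorted largest to smallest: 88, 31 bp.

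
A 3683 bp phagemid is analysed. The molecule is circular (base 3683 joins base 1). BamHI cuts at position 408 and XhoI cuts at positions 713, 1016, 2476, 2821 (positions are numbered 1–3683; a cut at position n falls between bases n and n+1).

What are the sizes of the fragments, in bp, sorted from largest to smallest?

Combined cut positions (sorted): 408, 713, 1016, 2476, 2821.
Circular molecule, 5 cuts → 5 fragments:
  713 − 408 = 305 bp
  1016 − 713 = 303 bp
  2476 − 1016 = 1460 bp
  2821 − 2476 = 345 bp
  wrap: 3683 − 2821 + 408 = 1270 bp
Sorted largest to smallest: 1460, 1270, 345, 305, 303 bp.

1460, 1270, 345, 305, 303 bp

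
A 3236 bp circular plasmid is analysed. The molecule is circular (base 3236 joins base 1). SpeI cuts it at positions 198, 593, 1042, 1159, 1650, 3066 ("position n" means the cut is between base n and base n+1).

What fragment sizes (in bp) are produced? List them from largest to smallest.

1416, 491, 449, 395, 368, 117 bp

Circular molecule, 6 cuts → 6 fragments:
  593 − 198 = 395 bp
  1042 − 593 = 449 bp
  1159 − 1042 = 117 bp
  1650 − 1159 = 491 bp
  3066 − 1650 = 1416 bp
  wrap: 3236 − 3066 + 198 = 368 bp
Sorted largest to smallest: 1416, 491, 449, 395, 368, 117 bp.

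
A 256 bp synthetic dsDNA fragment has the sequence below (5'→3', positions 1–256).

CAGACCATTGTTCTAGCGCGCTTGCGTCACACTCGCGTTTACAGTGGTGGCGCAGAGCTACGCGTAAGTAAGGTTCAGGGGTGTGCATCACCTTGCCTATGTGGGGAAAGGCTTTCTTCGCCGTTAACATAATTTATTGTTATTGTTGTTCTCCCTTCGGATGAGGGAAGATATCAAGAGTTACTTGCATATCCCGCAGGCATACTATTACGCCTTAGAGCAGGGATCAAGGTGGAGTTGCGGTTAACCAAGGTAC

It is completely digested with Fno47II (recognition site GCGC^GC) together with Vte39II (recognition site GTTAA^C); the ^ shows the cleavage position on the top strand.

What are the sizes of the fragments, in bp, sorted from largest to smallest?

120, 108, 19, 9 bp

The Fno47II site (GCGCGC) starts at position 16.
Fno47II cuts after base 4 of each site, so after position 19.
Vte39II sites (GTTAAC) start at positions 123, 243.
Vte39II cuts after base 5 of each site (before the last base), so after positions 127, 247.
Combined cut positions: 19, 127, 247.
Linear molecule, 3 cuts → 4 fragments:
  1–19 → 19 bp
  20–127 → 108 bp
  128–247 → 120 bp
  248–256 → 9 bp
Sorted largest to smallest: 120, 108, 19, 9 bp.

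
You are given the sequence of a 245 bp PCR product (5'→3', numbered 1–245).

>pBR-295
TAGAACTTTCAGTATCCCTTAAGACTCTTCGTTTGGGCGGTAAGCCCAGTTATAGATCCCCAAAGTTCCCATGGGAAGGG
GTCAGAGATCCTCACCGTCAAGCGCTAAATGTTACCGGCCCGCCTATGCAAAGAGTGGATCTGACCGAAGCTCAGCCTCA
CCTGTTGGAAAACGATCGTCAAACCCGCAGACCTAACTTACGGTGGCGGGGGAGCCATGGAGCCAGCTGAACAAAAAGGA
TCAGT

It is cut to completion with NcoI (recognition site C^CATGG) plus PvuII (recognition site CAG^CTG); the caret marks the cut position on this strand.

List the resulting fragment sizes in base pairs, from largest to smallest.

NcoI sites (CCATGG) start at positions 69, 215.
NcoI cuts after the first base of each site, so after positions 69, 215.
The PvuII site (CAGCTG) starts at position 224.
PvuII cuts after base 3 of each site, so after position 226.
Combined cut positions: 69, 215, 226.
Linear molecule, 3 cuts → 4 fragments:
  1–69 → 69 bp
  70–215 → 146 bp
  216–226 → 11 bp
  227–245 → 19 bp
Sorted largest to smallest: 146, 69, 19, 11 bp.

146, 69, 19, 11 bp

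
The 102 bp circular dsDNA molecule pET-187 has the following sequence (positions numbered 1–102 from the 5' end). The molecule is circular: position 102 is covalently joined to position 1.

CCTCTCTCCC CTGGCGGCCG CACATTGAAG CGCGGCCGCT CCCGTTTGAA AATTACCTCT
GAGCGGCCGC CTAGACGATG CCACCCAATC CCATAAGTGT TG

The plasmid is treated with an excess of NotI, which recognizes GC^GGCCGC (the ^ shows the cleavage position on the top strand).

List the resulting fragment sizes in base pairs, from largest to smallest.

53, 31, 18 bp

NotI sites (GCGGCCGC) start at positions 14, 32, 63.
NotI cuts after base 2 of each site, so after positions 15, 33, 64.
Circular molecule, 3 cuts → 3 fragments:
  16–33 → 18 bp
  34–64 → 31 bp
  65–102 then 1–15 → 38 + 15 = 53 bp
Sorted largest to smallest: 53, 31, 18 bp.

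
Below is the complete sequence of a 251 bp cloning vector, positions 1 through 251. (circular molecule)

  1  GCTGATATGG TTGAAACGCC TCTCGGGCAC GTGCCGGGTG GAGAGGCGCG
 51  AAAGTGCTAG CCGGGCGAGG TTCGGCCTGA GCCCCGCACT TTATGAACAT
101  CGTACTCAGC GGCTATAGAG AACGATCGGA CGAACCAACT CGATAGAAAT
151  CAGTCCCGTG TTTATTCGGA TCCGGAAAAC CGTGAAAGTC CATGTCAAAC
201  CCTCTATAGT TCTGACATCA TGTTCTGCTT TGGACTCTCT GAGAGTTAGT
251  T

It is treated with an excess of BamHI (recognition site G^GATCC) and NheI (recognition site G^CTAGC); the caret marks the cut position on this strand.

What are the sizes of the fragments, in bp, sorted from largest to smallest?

The BamHI site (GGATCC) starts at position 168.
BamHI cuts after the first base of each site, so after position 168.
The NheI site (GCTAGC) starts at position 56.
NheI cuts after the first base of each site, so after position 56.
Combined cut positions: 56, 168.
Circular molecule, 2 cuts → 2 fragments:
  57–168 → 112 bp
  169–251 then 1–56 → 83 + 56 = 139 bp
Sorted largest to smallest: 139, 112 bp.

139, 112 bp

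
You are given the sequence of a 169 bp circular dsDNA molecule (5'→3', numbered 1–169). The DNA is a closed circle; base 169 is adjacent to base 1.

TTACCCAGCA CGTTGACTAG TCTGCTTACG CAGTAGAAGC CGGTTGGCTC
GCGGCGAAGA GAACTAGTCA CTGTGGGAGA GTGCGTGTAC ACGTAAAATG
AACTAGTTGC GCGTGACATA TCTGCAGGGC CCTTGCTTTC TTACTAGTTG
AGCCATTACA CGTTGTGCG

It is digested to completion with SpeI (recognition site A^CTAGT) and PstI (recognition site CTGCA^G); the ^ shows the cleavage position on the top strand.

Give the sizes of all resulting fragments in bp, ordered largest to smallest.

47, 42, 39, 24, 17 bp

SpeI sites (ACTAGT) start at positions 16, 63, 102, 143.
SpeI cuts after the first base of each site, so after positions 16, 63, 102, 143.
The PstI site (CTGCAG) starts at position 122.
PstI cuts after base 5 of each site (before the last base), so after position 126.
Combined cut positions: 16, 63, 102, 126, 143.
Circular molecule, 5 cuts → 5 fragments:
  17–63 → 47 bp
  64–102 → 39 bp
  103–126 → 24 bp
  127–143 → 17 bp
  144–169 then 1–16 → 26 + 16 = 42 bp
Sorted largest to smallest: 47, 42, 39, 24, 17 bp.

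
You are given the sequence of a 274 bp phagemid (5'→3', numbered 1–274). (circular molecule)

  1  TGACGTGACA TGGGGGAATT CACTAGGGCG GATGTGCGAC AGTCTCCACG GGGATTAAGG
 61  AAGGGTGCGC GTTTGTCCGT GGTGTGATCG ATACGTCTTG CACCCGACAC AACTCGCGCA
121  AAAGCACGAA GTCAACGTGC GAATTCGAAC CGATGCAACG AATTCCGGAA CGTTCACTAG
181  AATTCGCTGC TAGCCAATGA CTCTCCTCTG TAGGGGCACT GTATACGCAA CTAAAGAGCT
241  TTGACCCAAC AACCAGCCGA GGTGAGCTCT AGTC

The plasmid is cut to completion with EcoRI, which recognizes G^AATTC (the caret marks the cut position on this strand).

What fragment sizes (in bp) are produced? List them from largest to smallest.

125, 110, 20, 19 bp

EcoRI sites (GAATTC) start at positions 16, 141, 160, 180.
EcoRI cuts after the first base of each site, so after positions 16, 141, 160, 180.
Circular molecule, 4 cuts → 4 fragments:
  17–141 → 125 bp
  142–160 → 19 bp
  161–180 → 20 bp
  181–274 then 1–16 → 94 + 16 = 110 bp
Sorted largest to smallest: 125, 110, 20, 19 bp.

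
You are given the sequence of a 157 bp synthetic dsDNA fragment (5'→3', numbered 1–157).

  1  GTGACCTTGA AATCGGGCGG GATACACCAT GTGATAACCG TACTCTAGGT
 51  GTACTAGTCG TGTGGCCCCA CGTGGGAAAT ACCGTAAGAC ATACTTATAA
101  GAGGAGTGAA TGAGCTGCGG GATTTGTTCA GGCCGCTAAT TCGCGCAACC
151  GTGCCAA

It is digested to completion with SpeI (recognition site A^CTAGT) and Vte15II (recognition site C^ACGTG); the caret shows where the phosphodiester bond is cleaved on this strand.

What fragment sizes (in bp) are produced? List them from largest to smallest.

The SpeI site (ACTAGT) starts at position 53.
SpeI cuts after the first base of each site, so after position 53.
The Vte15II site (CACGTG) starts at position 69.
Vte15II cuts after the first base of each site, so after position 69.
Combined cut positions: 53, 69.
Linear molecule, 2 cuts → 3 fragments:
  1–53 → 53 bp
  54–69 → 16 bp
  70–157 → 88 bp
Sorted largest to smallest: 88, 53, 16 bp.

88, 53, 16 bp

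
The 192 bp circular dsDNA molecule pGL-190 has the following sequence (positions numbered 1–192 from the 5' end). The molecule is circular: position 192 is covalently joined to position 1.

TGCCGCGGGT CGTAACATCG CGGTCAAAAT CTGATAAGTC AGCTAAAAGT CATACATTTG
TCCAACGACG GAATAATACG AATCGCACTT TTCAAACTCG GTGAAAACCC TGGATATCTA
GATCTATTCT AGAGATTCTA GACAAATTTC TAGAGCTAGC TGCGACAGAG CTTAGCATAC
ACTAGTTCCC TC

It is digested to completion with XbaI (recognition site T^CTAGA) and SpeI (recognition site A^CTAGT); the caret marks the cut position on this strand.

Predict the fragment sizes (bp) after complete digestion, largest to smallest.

128, 32, 12, 11, 9 bp

XbaI sites (TCTAGA) start at positions 117, 128, 137, 149.
XbaI cuts after the first base of each site, so after positions 117, 128, 137, 149.
The SpeI site (ACTAGT) starts at position 181.
SpeI cuts after the first base of each site, so after position 181.
Combined cut positions: 117, 128, 137, 149, 181.
Circular molecule, 5 cuts → 5 fragments:
  118–128 → 11 bp
  129–137 → 9 bp
  138–149 → 12 bp
  150–181 → 32 bp
  182–192 then 1–117 → 11 + 117 = 128 bp
Sorted largest to smallest: 128, 32, 12, 11, 9 bp.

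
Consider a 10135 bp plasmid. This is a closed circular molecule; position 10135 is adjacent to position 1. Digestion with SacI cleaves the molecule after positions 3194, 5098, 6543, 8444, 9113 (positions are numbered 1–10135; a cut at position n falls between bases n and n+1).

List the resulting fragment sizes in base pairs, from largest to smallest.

Circular molecule, 5 cuts → 5 fragments:
  5098 − 3194 = 1904 bp
  6543 − 5098 = 1445 bp
  8444 − 6543 = 1901 bp
  9113 − 8444 = 669 bp
  wrap: 10135 − 9113 + 3194 = 4216 bp
Sorted largest to smallest: 4216, 1904, 1901, 1445, 669 bp.

4216, 1904, 1901, 1445, 669 bp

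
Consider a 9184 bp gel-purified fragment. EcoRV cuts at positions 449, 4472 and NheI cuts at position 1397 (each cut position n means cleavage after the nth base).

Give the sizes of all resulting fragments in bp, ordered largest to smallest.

4712, 3075, 948, 449 bp

Combined cut positions (sorted): 449, 1397, 4472.
Linear molecule, 3 cuts → 4 fragments:
  449 − 0 = 449 bp
  1397 − 449 = 948 bp
  4472 − 1397 = 3075 bp
  9184 − 4472 = 4712 bp
Sorted largest to smallest: 4712, 3075, 948, 449 bp.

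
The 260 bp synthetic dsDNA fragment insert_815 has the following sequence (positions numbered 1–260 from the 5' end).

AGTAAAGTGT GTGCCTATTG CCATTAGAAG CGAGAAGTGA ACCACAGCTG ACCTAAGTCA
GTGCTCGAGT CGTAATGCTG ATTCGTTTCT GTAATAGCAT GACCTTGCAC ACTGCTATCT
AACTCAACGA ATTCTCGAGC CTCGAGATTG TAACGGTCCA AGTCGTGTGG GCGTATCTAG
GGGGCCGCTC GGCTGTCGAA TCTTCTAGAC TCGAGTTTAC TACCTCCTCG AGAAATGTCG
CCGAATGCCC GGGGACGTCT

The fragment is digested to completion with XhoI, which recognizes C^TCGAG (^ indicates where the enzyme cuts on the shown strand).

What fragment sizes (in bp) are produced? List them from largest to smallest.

70, 69, 64, 33, 17, 7 bp

XhoI sites (CTCGAG) start at positions 64, 134, 141, 210, 227.
XhoI cuts after the first base of each site, so after positions 64, 134, 141, 210, 227.
Linear molecule, 5 cuts → 6 fragments:
  1–64 → 64 bp
  65–134 → 70 bp
  135–141 → 7 bp
  142–210 → 69 bp
  211–227 → 17 bp
  228–260 → 33 bp
Sorted largest to smallest: 70, 69, 64, 33, 17, 7 bp.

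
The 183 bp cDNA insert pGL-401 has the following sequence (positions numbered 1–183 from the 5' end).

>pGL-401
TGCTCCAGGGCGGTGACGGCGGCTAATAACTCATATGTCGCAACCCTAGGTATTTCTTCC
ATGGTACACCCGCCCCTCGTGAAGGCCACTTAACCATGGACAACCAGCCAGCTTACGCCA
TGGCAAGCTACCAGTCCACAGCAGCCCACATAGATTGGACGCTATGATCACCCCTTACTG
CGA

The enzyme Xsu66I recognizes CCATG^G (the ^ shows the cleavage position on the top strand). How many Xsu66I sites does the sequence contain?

3

CCATGG occurs starting at positions 59, 94, 118.
Xsu66I cuts at 3 sites.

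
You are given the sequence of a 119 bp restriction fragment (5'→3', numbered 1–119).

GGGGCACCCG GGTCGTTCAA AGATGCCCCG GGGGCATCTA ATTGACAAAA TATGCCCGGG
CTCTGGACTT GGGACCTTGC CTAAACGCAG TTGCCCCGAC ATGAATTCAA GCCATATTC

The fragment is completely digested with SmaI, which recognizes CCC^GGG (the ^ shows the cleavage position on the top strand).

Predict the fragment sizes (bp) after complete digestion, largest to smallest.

62, 28, 20, 9 bp

SmaI sites (CCCGGG) start at positions 7, 27, 55.
SmaI cuts after base 3 of each site, so after positions 9, 29, 57.
Linear molecule, 3 cuts → 4 fragments:
  1–9 → 9 bp
  10–29 → 20 bp
  30–57 → 28 bp
  58–119 → 62 bp
Sorted largest to smallest: 62, 28, 20, 9 bp.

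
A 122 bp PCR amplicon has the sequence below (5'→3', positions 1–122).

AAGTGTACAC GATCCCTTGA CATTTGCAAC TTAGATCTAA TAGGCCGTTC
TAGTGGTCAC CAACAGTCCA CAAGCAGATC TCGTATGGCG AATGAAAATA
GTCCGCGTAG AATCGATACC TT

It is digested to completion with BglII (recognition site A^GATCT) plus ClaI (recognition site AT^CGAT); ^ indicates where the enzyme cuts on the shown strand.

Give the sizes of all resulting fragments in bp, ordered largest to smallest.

43, 37, 33, 9 bp

BglII sites (AGATCT) start at positions 33, 76.
BglII cuts after the first base of each site, so after positions 33, 76.
The ClaI site (ATCGAT) starts at position 112.
ClaI cuts after base 2 of each site, so after position 113.
Combined cut positions: 33, 76, 113.
Linear molecule, 3 cuts → 4 fragments:
  1–33 → 33 bp
  34–76 → 43 bp
  77–113 → 37 bp
  114–122 → 9 bp
Sorted largest to smallest: 43, 37, 33, 9 bp.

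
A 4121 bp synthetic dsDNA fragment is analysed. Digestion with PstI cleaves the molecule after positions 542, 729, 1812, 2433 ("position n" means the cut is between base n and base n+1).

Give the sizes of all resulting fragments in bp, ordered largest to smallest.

Linear molecule, 4 cuts → 5 fragments:
  542 − 0 = 542 bp
  729 − 542 = 187 bp
  1812 − 729 = 1083 bp
  2433 − 1812 = 621 bp
  4121 − 2433 = 1688 bp
Sorted largest to smallest: 1688, 1083, 621, 542, 187 bp.

1688, 1083, 621, 542, 187 bp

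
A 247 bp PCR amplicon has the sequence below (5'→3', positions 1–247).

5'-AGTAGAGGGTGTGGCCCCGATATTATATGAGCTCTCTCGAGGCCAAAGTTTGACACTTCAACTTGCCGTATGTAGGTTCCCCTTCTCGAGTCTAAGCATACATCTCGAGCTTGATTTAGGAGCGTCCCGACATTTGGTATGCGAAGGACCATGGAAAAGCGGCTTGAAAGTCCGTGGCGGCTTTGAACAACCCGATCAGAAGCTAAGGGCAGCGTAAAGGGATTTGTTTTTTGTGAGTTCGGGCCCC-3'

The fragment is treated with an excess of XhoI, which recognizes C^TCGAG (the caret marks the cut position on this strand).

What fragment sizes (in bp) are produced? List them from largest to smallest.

143, 49, 36, 19 bp

XhoI sites (CTCGAG) start at positions 36, 85, 104.
XhoI cuts after the first base of each site, so after positions 36, 85, 104.
Linear molecule, 3 cuts → 4 fragments:
  1–36 → 36 bp
  37–85 → 49 bp
  86–104 → 19 bp
  105–247 → 143 bp
Sorted largest to smallest: 143, 49, 36, 19 bp.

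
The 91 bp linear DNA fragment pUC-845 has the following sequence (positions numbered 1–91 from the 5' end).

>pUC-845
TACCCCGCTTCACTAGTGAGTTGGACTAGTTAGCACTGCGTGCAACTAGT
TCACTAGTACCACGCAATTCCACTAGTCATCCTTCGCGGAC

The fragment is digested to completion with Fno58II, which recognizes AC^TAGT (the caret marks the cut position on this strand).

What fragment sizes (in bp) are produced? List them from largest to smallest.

20, 19, 18, 13, 13, 8 bp

Fno58II sites (ACTAGT) start at positions 12, 25, 45, 53, 72.
Fno58II cuts after base 2 of each site, so after positions 13, 26, 46, 54, 73.
Linear molecule, 5 cuts → 6 fragments:
  1–13 → 13 bp
  14–26 → 13 bp
  27–46 → 20 bp
  47–54 → 8 bp
  55–73 → 19 bp
  74–91 → 18 bp
Sorted largest to smallest: 20, 19, 18, 13, 13, 8 bp.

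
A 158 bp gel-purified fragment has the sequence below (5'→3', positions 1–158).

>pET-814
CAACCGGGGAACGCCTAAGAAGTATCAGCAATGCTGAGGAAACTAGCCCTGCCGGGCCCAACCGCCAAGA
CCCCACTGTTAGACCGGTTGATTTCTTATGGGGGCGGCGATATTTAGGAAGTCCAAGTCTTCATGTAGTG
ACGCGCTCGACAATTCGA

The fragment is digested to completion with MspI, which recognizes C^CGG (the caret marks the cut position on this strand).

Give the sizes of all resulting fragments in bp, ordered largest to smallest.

74, 48, 32, 4 bp

MspI sites (CCGG) start at positions 4, 52, 84.
MspI cuts after the first base of each site, so after positions 4, 52, 84.
Linear molecule, 3 cuts → 4 fragments:
  1–4 → 4 bp
  5–52 → 48 bp
  53–84 → 32 bp
  85–158 → 74 bp
Sorted largest to smallest: 74, 48, 32, 4 bp.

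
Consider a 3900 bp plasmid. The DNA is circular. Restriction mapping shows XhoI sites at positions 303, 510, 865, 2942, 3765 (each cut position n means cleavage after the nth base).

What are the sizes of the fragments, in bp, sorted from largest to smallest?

2077, 823, 438, 355, 207 bp

Circular molecule, 5 cuts → 5 fragments:
  510 − 303 = 207 bp
  865 − 510 = 355 bp
  2942 − 865 = 2077 bp
  3765 − 2942 = 823 bp
  wrap: 3900 − 3765 + 303 = 438 bp
Sorted largest to smallest: 2077, 823, 438, 355, 207 bp.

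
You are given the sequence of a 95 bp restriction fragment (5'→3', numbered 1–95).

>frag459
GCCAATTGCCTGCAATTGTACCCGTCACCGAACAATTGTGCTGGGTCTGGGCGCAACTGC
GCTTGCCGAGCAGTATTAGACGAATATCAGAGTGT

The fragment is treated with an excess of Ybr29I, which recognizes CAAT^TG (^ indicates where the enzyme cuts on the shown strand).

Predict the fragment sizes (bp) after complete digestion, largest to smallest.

Ybr29I sites (CAATTG) start at positions 3, 13, 33.
Ybr29I cuts after base 4 of each site, so after positions 6, 16, 36.
Linear molecule, 3 cuts → 4 fragments:
  1–6 → 6 bp
  7–16 → 10 bp
  17–36 → 20 bp
  37–95 → 59 bp
Sorted largest to smallest: 59, 20, 10, 6 bp.

59, 20, 10, 6 bp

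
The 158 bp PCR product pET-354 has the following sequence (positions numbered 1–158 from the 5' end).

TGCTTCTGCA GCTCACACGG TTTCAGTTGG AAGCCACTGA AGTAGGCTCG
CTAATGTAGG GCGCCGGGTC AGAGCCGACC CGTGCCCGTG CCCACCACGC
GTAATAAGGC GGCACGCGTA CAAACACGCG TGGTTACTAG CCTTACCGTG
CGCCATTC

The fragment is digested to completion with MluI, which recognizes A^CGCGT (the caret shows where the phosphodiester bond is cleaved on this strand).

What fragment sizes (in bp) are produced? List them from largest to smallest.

97, 32, 17, 12 bp

MluI sites (ACGCGT) start at positions 97, 114, 126.
MluI cuts after the first base of each site, so after positions 97, 114, 126.
Linear molecule, 3 cuts → 4 fragments:
  1–97 → 97 bp
  98–114 → 17 bp
  115–126 → 12 bp
  127–158 → 32 bp
Sorted largest to smallest: 97, 32, 17, 12 bp.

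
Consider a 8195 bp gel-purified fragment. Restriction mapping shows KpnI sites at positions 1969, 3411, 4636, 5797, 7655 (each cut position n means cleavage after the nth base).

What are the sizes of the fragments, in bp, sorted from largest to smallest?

1969, 1858, 1442, 1225, 1161, 540 bp

Linear molecule, 5 cuts → 6 fragments:
  1969 − 0 = 1969 bp
  3411 − 1969 = 1442 bp
  4636 − 3411 = 1225 bp
  5797 − 4636 = 1161 bp
  7655 − 5797 = 1858 bp
  8195 − 7655 = 540 bp
Sorted largest to smallest: 1969, 1858, 1442, 1225, 1161, 540 bp.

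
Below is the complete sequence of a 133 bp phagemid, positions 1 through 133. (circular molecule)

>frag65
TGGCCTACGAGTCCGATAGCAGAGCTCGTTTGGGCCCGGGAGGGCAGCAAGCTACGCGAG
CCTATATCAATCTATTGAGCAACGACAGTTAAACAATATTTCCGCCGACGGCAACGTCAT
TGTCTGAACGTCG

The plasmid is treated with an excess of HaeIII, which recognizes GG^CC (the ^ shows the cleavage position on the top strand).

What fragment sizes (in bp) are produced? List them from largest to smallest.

102, 31 bp

HaeIII sites (GGCC) start at positions 2, 33.
HaeIII cuts after base 2 of each site, so after positions 3, 34.
Circular molecule, 2 cuts → 2 fragments:
  4–34 → 31 bp
  35–133 then 1–3 → 99 + 3 = 102 bp
Sorted largest to smallest: 102, 31 bp.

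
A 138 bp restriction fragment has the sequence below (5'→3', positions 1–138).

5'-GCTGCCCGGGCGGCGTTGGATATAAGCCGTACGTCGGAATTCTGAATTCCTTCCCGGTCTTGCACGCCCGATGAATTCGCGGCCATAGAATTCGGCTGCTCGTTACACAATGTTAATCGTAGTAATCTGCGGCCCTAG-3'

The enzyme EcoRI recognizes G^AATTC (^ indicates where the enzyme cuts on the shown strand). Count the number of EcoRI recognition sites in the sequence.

4

GAATTC occurs starting at positions 37, 44, 73, 88.
EcoRI cuts at 4 sites.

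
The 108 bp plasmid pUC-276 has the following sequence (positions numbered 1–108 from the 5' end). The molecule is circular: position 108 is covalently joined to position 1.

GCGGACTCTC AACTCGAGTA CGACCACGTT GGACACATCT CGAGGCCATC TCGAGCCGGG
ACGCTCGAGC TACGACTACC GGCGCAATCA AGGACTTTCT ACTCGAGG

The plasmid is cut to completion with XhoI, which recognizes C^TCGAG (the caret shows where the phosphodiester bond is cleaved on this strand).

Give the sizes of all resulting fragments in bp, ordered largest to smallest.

XhoI sites (CTCGAG) start at positions 13, 39, 50, 64, 102.
XhoI cuts after the first base of each site, so after positions 13, 39, 50, 64, 102.
Circular molecule, 5 cuts → 5 fragments:
  14–39 → 26 bp
  40–50 → 11 bp
  51–64 → 14 bp
  65–102 → 38 bp
  103–108 then 1–13 → 6 + 13 = 19 bp
Sorted largest to smallest: 38, 26, 19, 14, 11 bp.

38, 26, 19, 14, 11 bp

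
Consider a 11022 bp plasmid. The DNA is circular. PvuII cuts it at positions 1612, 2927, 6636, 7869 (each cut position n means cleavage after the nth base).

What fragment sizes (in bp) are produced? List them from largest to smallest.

4765, 3709, 1315, 1233 bp

Circular molecule, 4 cuts → 4 fragments:
  2927 − 1612 = 1315 bp
  6636 − 2927 = 3709 bp
  7869 − 6636 = 1233 bp
  wrap: 11022 − 7869 + 1612 = 4765 bp
Sorted largest to smallest: 4765, 3709, 1315, 1233 bp.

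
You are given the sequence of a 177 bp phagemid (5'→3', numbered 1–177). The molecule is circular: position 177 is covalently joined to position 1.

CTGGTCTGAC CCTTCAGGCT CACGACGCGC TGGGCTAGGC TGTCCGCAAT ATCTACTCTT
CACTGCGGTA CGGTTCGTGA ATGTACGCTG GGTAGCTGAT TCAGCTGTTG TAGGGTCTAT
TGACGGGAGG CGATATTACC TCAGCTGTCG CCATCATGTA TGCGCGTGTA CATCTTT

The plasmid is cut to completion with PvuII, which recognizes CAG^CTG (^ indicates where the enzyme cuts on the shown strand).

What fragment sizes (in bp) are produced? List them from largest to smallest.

137, 40 bp

PvuII sites (CAGCTG) start at positions 102, 142.
PvuII cuts after base 3 of each site, so after positions 104, 144.
Circular molecule, 2 cuts → 2 fragments:
  105–144 → 40 bp
  145–177 then 1–104 → 33 + 104 = 137 bp
Sorted largest to smallest: 137, 40 bp.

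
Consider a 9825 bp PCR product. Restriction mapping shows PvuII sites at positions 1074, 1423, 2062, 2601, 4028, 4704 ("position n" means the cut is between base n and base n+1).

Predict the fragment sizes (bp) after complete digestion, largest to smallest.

5121, 1427, 1074, 676, 639, 539, 349 bp

Linear molecule, 6 cuts → 7 fragments:
  1074 − 0 = 1074 bp
  1423 − 1074 = 349 bp
  2062 − 1423 = 639 bp
  2601 − 2062 = 539 bp
  4028 − 2601 = 1427 bp
  4704 − 4028 = 676 bp
  9825 − 4704 = 5121 bp
Sorted largest to smallest: 5121, 1427, 1074, 676, 639, 539, 349 bp.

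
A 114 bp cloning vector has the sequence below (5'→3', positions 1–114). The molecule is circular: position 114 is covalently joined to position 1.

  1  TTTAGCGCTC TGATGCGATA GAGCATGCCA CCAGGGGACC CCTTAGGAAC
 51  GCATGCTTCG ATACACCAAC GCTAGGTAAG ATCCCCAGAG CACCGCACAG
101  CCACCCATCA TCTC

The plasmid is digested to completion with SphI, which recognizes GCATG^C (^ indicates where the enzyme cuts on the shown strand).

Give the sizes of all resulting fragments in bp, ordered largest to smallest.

SphI sites (GCATGC) start at positions 23, 51.
SphI cuts after base 5 of each site (before the last base), so after positions 27, 55.
Circular molecule, 2 cuts → 2 fragments:
  28–55 → 28 bp
  56–114 then 1–27 → 59 + 27 = 86 bp
Sorted largest to smallest: 86, 28 bp.

86, 28 bp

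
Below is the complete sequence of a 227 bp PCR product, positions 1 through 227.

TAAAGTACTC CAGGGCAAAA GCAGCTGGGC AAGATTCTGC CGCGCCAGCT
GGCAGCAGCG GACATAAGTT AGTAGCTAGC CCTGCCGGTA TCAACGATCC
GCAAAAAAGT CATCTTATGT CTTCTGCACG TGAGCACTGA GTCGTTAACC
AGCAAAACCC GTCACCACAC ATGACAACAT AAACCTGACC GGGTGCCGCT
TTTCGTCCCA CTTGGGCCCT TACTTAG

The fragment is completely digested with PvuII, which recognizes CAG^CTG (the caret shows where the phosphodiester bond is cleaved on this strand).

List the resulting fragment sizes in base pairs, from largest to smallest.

179, 24, 24 bp

PvuII sites (CAGCTG) start at positions 22, 46.
PvuII cuts after base 3 of each site, so after positions 24, 48.
Linear molecule, 2 cuts → 3 fragments:
  1–24 → 24 bp
  25–48 → 24 bp
  49–227 → 179 bp
Sorted largest to smallest: 179, 24, 24 bp.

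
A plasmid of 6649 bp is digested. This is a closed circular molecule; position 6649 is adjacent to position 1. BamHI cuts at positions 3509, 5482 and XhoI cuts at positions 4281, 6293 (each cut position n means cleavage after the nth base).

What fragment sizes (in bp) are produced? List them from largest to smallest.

Combined cut positions (sorted): 3509, 4281, 5482, 6293.
Circular molecule, 4 cuts → 4 fragments:
  4281 − 3509 = 772 bp
  5482 − 4281 = 1201 bp
  6293 − 5482 = 811 bp
  wrap: 6649 − 6293 + 3509 = 3865 bp
Sorted largest to smallest: 3865, 1201, 811, 772 bp.

3865, 1201, 811, 772 bp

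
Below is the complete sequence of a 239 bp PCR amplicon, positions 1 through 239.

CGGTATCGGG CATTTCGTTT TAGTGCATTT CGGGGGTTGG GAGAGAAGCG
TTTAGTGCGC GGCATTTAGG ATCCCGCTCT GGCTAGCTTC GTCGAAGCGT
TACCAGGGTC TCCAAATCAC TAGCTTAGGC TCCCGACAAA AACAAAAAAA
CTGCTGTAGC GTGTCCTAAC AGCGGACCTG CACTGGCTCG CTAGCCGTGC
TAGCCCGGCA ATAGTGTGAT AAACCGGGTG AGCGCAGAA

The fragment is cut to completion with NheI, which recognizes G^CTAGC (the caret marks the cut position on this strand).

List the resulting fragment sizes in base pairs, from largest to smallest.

NheI sites (GCTAGC) start at positions 82, 190, 199.
NheI cuts after the first base of each site, so after positions 82, 190, 199.
Linear molecule, 3 cuts → 4 fragments:
  1–82 → 82 bp
  83–190 → 108 bp
  191–199 → 9 bp
  200–239 → 40 bp
Sorted largest to smallest: 108, 82, 40, 9 bp.

108, 82, 40, 9 bp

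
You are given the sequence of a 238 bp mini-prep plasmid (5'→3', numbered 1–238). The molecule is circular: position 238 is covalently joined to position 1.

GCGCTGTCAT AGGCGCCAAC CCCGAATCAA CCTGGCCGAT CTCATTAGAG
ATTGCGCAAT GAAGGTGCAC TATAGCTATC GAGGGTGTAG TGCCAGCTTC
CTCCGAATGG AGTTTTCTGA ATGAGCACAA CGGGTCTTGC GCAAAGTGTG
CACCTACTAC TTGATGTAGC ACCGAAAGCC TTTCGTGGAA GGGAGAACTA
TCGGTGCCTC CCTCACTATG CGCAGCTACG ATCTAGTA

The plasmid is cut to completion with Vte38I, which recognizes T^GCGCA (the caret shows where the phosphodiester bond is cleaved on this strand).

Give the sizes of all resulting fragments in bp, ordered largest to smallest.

Vte38I sites (TGCGCA) start at positions 53, 138, 219.
Vte38I cuts after the first base of each site, so after positions 53, 138, 219.
Circular molecule, 3 cuts → 3 fragments:
  54–138 → 85 bp
  139–219 → 81 bp
  220–238 then 1–53 → 19 + 53 = 72 bp
Sorted largest to smallest: 85, 81, 72 bp.

85, 81, 72 bp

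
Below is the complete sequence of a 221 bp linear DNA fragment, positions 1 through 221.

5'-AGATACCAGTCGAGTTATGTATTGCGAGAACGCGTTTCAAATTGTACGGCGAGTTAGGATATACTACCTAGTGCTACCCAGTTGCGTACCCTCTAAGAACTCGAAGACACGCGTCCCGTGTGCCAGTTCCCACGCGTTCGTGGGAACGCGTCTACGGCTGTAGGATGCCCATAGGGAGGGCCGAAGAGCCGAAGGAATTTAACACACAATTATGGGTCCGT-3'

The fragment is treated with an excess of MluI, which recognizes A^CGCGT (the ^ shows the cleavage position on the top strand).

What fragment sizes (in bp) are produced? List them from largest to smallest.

79, 75, 30, 23, 14 bp

MluI sites (ACGCGT) start at positions 30, 109, 132, 146.
MluI cuts after the first base of each site, so after positions 30, 109, 132, 146.
Linear molecule, 4 cuts → 5 fragments:
  1–30 → 30 bp
  31–109 → 79 bp
  110–132 → 23 bp
  133–146 → 14 bp
  147–221 → 75 bp
Sorted largest to smallest: 79, 75, 30, 23, 14 bp.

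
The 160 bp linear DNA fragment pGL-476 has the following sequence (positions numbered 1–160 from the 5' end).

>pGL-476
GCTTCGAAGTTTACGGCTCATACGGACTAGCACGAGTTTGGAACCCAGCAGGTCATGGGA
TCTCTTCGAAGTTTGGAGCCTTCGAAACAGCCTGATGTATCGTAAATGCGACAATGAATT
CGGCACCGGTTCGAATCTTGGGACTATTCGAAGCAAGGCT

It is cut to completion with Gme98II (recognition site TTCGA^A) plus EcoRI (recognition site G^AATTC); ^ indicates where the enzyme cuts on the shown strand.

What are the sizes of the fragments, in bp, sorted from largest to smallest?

Gme98II sites (TTCGAA) start at positions 3, 65, 81, 130, 147.
Gme98II cuts after base 5 of each site (before the last base), so after positions 7, 69, 85, 134, 151.
The EcoRI site (GAATTC) starts at position 116.
EcoRI cuts after the first base of each site, so after position 116.
Combined cut positions: 7, 69, 85, 116, 134, 151.
Linear molecule, 6 cuts → 7 fragments:
  1–7 → 7 bp
  8–69 → 62 bp
  70–85 → 16 bp
  86–116 → 31 bp
  117–134 → 18 bp
  135–151 → 17 bp
  152–160 → 9 bp
Sorted largest to smallest: 62, 31, 18, 17, 16, 9, 7 bp.

62, 31, 18, 17, 16, 9, 7 bp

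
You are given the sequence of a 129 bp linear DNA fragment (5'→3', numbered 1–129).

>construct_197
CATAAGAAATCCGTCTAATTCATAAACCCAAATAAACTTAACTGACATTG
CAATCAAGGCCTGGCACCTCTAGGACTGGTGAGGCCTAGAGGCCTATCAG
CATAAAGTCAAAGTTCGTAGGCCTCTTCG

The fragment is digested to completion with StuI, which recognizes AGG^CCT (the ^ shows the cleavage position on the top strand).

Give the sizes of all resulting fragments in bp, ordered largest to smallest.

59, 29, 25, 8, 8 bp

StuI sites (AGGCCT) start at positions 57, 82, 90, 119.
StuI cuts after base 3 of each site, so after positions 59, 84, 92, 121.
Linear molecule, 4 cuts → 5 fragments:
  1–59 → 59 bp
  60–84 → 25 bp
  85–92 → 8 bp
  93–121 → 29 bp
  122–129 → 8 bp
Sorted largest to smallest: 59, 29, 25, 8, 8 bp.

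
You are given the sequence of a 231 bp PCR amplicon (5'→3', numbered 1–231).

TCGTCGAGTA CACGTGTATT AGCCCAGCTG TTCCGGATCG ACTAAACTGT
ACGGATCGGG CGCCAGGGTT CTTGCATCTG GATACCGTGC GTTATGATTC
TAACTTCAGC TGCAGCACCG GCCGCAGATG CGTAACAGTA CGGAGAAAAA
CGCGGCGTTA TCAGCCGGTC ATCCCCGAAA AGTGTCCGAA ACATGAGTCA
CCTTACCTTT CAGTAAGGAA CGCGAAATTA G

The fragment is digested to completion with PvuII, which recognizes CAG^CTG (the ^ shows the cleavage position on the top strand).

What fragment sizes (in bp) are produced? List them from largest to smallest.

PvuII sites (CAGCTG) start at positions 25, 107.
PvuII cuts after base 3 of each site, so after positions 27, 109.
Linear molecule, 2 cuts → 3 fragments:
  1–27 → 27 bp
  28–109 → 82 bp
  110–231 → 122 bp
Sorted largest to smallest: 122, 82, 27 bp.

122, 82, 27 bp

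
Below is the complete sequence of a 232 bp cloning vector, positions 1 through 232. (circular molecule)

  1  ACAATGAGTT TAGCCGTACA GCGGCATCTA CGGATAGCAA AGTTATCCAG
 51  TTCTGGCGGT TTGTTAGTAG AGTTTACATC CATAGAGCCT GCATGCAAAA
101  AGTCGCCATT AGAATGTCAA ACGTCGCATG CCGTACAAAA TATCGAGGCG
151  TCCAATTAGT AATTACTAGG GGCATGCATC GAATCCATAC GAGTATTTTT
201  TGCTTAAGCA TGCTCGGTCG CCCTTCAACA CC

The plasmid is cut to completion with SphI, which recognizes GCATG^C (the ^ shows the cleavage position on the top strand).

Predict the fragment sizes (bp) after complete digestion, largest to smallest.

SphI sites (GCATGC) start at positions 91, 126, 172, 208.
SphI cuts after base 5 of each site (before the last base), so after positions 95, 130, 176, 212.
Circular molecule, 4 cuts → 4 fragments:
  96–130 → 35 bp
  131–176 → 46 bp
  177–212 → 36 bp
  213–232 then 1–95 → 20 + 95 = 115 bp
Sorted largest to smallest: 115, 46, 36, 35 bp.

115, 46, 36, 35 bp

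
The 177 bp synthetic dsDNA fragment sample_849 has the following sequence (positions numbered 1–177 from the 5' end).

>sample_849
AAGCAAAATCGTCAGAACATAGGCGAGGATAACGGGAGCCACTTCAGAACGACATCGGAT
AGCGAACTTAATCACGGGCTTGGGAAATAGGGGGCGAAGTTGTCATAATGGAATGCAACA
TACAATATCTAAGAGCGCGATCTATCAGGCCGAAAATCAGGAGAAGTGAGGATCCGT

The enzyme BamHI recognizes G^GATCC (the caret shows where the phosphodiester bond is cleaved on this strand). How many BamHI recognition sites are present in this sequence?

1

GGATCC occurs starting at position 170.
BamHI cuts at 1 site.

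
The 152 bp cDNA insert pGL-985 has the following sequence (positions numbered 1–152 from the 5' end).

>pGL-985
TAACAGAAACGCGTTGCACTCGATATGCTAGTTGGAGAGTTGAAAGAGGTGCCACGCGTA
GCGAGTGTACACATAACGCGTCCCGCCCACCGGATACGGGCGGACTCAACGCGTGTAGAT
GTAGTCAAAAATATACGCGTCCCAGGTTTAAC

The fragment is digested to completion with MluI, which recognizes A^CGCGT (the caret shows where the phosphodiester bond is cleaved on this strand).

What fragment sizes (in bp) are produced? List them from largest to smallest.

45, 33, 26, 22, 17, 9 bp

MluI sites (ACGCGT) start at positions 9, 54, 76, 109, 135.
MluI cuts after the first base of each site, so after positions 9, 54, 76, 109, 135.
Linear molecule, 5 cuts → 6 fragments:
  1–9 → 9 bp
  10–54 → 45 bp
  55–76 → 22 bp
  77–109 → 33 bp
  110–135 → 26 bp
  136–152 → 17 bp
Sorted largest to smallest: 45, 33, 26, 22, 17, 9 bp.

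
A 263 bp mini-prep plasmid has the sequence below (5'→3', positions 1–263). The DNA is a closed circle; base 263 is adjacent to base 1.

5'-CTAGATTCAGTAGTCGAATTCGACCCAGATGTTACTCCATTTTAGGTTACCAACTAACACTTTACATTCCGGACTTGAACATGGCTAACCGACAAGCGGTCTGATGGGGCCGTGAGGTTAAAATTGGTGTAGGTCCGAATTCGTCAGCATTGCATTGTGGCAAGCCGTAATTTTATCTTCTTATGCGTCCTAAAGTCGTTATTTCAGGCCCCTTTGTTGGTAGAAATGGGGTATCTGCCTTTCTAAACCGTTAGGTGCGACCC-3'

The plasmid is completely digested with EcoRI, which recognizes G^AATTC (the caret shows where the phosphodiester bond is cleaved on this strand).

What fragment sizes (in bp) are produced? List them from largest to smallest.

EcoRI sites (GAATTC) start at positions 16, 137.
EcoRI cuts after the first base of each site, so after positions 16, 137.
Circular molecule, 2 cuts → 2 fragments:
  17–137 → 121 bp
  138–263 then 1–16 → 126 + 16 = 142 bp
Sorted largest to smallest: 142, 121 bp.

142, 121 bp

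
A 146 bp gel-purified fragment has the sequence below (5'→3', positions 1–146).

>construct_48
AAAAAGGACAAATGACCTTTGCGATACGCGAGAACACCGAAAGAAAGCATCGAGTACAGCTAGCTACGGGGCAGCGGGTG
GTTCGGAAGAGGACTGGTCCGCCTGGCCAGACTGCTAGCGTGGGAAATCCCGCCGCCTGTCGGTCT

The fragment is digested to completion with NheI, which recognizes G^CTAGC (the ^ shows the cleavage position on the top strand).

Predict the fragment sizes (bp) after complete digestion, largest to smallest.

59, 55, 32 bp

NheI sites (GCTAGC) start at positions 59, 114.
NheI cuts after the first base of each site, so after positions 59, 114.
Linear molecule, 2 cuts → 3 fragments:
  1–59 → 59 bp
  60–114 → 55 bp
  115–146 → 32 bp
Sorted largest to smallest: 59, 55, 32 bp.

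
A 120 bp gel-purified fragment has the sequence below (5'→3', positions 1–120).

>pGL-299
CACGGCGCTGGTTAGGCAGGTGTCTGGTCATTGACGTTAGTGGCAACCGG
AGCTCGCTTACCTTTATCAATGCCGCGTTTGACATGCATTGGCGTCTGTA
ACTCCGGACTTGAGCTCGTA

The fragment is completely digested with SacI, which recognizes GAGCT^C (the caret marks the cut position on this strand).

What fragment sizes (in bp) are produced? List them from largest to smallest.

62, 54, 4 bp

SacI sites (GAGCTC) start at positions 50, 112.
SacI cuts after base 5 of each site (before the last base), so after positions 54, 116.
Linear molecule, 2 cuts → 3 fragments:
  1–54 → 54 bp
  55–116 → 62 bp
  117–120 → 4 bp
Sorted largest to smallest: 62, 54, 4 bp.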